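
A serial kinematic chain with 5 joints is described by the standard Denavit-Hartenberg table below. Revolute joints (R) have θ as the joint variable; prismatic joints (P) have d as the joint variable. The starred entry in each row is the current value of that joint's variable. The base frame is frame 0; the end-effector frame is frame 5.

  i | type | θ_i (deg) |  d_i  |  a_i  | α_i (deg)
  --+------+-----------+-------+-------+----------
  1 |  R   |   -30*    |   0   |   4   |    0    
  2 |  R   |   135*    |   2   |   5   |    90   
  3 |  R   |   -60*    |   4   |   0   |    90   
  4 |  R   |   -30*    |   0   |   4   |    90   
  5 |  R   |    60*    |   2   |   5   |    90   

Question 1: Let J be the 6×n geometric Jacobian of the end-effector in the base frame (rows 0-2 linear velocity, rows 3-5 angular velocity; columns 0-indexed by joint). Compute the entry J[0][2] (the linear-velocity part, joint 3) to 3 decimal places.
axis z_2 = (0.9659,0.2588,0.0000); lever o_n−o_2 = (-0.5771,-1.6407,-6.1740)
cross product → J_v[:, 2] = (-1.5980,5.9637,-1.4354)
J_ω[:, 2] = z_2
entry J[0][2] = -1.5980

-1.598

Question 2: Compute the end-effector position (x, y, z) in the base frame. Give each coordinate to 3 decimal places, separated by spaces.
1.593 1.189 -4.174

after link 1: o_1 = (3.4641, -2.0000, 0.0000)
after link 2: o_2 = (2.1700, 2.8296, 2.0000)
after link 3: o_3 = (6.0337, 3.8649, 2.0000)
after link 4: o_4 = (3.6536, 5.0203, -1.0000)
after link 5: o_5 = (1.5929, 1.1889, -4.1740)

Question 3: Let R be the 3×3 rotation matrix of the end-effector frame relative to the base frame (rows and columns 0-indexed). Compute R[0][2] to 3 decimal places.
-0.627

End-effector z-axis (col 2 of R) = (-0.6274,0.6684,-0.3995)
R[0][2] = -0.6274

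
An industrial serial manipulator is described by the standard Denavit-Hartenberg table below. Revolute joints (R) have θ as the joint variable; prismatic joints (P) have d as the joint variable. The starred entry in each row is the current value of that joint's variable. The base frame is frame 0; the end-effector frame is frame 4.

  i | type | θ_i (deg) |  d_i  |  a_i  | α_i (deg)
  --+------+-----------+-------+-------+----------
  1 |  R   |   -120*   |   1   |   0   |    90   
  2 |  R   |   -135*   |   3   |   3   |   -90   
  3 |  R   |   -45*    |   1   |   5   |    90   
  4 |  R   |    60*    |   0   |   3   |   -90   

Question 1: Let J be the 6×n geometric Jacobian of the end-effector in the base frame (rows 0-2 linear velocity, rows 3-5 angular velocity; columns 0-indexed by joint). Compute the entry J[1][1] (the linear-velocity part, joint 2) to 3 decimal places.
axis z_1 = (-0.8660,0.5000,0.0000); lever o_n−o_1 = (-5.1649,6.2464,-7.9155)
cross product → J_v[:, 1] = (-3.9578,-6.8551,-2.8271)
J_ω[:, 1] = z_1
entry J[1][1] = -6.8551

-6.855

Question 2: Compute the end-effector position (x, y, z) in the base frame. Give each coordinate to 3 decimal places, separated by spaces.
-5.165 6.246 -6.916

after link 1: o_1 = (0.0000, 0.0000, 1.0000)
after link 2: o_2 = (-1.5374, 3.3371, -1.1213)
after link 3: o_3 = (-3.7028, 6.6576, -4.3284)
after link 4: o_4 = (-5.1649, 6.2464, -6.9155)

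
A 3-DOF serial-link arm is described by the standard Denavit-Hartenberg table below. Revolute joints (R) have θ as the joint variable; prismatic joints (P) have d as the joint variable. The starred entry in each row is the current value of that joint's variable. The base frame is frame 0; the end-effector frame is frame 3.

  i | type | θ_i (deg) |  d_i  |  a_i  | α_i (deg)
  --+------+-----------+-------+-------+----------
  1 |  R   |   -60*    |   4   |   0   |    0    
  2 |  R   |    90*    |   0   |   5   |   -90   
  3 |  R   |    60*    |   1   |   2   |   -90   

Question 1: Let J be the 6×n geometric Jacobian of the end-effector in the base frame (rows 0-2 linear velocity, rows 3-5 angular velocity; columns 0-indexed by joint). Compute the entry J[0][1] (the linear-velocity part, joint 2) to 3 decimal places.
axis z_1 = (0.0000,0.0000,1.0000); lever o_n−o_1 = (4.6962,3.8660,-1.7321)
cross product → J_v[:, 1] = (-3.8660,4.6962,0.0000)
J_ω[:, 1] = z_1
entry J[0][1] = -3.8660

-3.866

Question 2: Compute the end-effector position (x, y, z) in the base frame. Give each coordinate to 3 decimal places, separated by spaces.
after link 1: o_1 = (0.0000, 0.0000, 4.0000)
after link 2: o_2 = (4.3301, 2.5000, 4.0000)
after link 3: o_3 = (4.6962, 3.8660, 2.2679)

4.696 3.866 2.268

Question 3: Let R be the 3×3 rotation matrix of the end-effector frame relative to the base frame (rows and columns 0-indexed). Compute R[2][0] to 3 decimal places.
-0.866

End-effector x-axis (col 0 of R) = (0.4330,0.2500,-0.8660)
R[2][0] = -0.8660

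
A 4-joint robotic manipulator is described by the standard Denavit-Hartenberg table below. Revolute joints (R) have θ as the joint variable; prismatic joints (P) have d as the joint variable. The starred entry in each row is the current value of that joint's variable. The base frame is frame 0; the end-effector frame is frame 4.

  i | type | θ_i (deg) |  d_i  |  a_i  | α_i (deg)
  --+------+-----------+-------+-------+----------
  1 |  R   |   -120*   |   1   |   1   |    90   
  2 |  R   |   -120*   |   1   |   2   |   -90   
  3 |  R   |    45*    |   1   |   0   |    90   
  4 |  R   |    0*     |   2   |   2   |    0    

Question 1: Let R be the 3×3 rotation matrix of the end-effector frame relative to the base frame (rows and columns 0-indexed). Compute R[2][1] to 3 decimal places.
-0.500

End-effector y-axis (col 1 of R) = (-0.4330,-0.7500,-0.5000)
R[2][1] = -0.5000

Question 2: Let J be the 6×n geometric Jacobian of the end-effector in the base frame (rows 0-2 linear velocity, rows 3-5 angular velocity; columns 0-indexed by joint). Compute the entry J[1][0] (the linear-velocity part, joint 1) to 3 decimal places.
axis z_0 = ẑ; lever o_n−o_0 = (-0.5919,0.9747,-3.6815)
cross product → J_v[:, 0] = (-0.9747,-0.5919,0.0000)
J_ω[:, 0] = z_0
entry J[1][0] = -0.5919

-0.592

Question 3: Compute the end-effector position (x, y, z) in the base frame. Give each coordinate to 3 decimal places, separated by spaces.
-0.592 0.975 -3.682

after link 1: o_1 = (-0.5000, -0.8660, 1.0000)
after link 2: o_2 = (-0.8660, 0.5000, -0.7321)
after link 3: o_3 = (-1.2990, -0.2500, -1.2321)
after link 4: o_4 = (-0.5919, 0.9747, -3.6815)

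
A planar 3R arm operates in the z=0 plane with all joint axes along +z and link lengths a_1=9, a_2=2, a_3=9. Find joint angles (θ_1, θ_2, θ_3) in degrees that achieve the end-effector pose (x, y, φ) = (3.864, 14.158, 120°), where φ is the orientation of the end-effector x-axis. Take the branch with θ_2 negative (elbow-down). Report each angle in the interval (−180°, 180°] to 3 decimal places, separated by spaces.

wrist centre = target − a_3·(cos φ, sin φ) = (8.3640, 6.3638)
cos θ_2 = (110.4541−9²−2²)/(2·9·2) = 0.7071; θ_2 = -45.0040° (elbow-down)
β = atan2(6.3638,8.3640) = 37.2658°; ψ = atan2(-1.4143,10.4141) = -7.7339°
θ_1 = β − ψ = 44.9996°
θ_3 = φ − θ_1 − θ_2 = 120.0043° (wrapped to (-180°,180°])

45.000 -45.004 120.004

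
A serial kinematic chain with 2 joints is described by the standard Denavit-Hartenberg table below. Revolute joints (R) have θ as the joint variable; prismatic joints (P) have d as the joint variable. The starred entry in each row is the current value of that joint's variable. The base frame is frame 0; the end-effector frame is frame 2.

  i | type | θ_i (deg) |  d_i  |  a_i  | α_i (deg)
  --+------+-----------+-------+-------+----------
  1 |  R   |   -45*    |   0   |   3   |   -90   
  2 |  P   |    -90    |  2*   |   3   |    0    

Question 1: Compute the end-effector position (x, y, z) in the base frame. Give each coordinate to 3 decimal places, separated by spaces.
3.536 -0.707 3.000

after link 1: o_1 = (2.1213, -2.1213, 0.0000)
after link 2: o_2 = (3.5355, -0.7071, 3.0000)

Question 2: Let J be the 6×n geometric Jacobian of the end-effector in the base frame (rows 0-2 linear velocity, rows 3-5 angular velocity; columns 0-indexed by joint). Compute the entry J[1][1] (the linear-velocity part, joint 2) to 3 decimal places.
prismatic axis z_1 = (0.7071,0.7071,0.0000)
J_v[:, 1] = z_1; J_ω[:, 1] = (0,0,0)
entry J[1][1] = 0.7071

0.707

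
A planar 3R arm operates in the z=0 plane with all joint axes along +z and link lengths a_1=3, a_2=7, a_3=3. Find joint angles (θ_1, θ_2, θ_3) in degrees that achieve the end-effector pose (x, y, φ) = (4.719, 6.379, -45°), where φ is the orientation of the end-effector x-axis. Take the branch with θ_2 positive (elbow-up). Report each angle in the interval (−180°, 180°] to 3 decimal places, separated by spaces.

wrist centre = target − a_3·(cos φ, sin φ) = (2.5977, 8.5003)
cos θ_2 = (79.0034−3²−7²)/(2·3·7) = 0.5001; θ_2 = 59.9947° (elbow-up)
β = atan2(8.5003,2.5977) = 73.0070°; ψ = atan2(6.0619,6.5006) = 42.9999°
θ_1 = β − ψ = 30.0071°
θ_3 = φ − θ_1 − θ_2 = -135.0017° (wrapped to (-180°,180°])

30.007 59.995 -135.002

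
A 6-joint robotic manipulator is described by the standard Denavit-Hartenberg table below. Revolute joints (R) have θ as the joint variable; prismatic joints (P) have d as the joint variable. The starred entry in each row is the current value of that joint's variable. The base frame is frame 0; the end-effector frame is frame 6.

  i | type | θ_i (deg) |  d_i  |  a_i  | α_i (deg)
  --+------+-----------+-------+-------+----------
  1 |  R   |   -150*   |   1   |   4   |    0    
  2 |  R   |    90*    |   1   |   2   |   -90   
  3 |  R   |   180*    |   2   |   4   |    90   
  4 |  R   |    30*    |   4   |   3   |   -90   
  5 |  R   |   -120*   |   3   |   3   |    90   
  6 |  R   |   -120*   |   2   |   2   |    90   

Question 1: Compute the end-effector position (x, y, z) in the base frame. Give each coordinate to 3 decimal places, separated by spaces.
-1.464 1.000 -2.732

after link 1: o_1 = (-3.4641, -2.0000, 1.0000)
after link 2: o_2 = (-2.4641, -3.7321, 2.0000)
after link 3: o_3 = (-2.7321, 0.7321, 2.0000)
after link 4: o_4 = (-2.7321, 3.7321, -2.0000)
after link 5: o_5 = (0.2679, 2.2321, -4.5981)
after link 6: o_6 = (-1.4641, 1.0000, -2.7321)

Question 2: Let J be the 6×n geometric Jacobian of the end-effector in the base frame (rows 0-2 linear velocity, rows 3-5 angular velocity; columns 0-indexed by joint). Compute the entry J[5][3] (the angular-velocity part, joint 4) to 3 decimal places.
axis z_3 = (0.0000,-0.0000,-1.0000); lever o_n−o_3 = (1.2679,0.2679,-4.7321)
cross product → J_v[:, 3] = (0.2679,-1.2679,0.0000)
J_ω[:, 3] = z_3
entry J[5][3] = -1.0000

-1.000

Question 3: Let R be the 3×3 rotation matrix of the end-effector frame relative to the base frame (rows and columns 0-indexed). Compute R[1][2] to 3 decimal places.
End-effector z-axis (col 2 of R) = (0.5000,0.4330,0.7500)
R[1][2] = 0.4330

0.433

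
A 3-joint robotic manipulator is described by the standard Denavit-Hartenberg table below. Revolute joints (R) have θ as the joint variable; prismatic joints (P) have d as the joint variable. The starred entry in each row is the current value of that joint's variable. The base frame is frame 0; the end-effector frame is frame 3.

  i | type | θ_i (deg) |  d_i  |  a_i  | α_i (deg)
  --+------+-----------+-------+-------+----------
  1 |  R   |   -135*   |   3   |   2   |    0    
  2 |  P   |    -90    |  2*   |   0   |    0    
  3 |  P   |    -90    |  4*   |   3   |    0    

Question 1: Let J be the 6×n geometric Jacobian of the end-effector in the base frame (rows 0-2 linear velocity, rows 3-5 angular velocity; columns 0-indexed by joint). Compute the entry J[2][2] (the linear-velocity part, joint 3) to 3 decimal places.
1.000

prismatic axis z_2 = (0.0000,0.0000,1.0000)
J_v[:, 2] = z_2; J_ω[:, 2] = (0,0,0)
entry J[2][2] = 1.0000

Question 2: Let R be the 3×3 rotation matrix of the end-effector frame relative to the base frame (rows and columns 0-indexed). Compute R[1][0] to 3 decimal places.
0.707

End-effector x-axis (col 0 of R) = (0.7071,0.7071,0.0000)
R[1][0] = 0.7071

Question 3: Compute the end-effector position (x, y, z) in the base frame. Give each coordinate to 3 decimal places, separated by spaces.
after link 1: o_1 = (-1.4142, -1.4142, 3.0000)
after link 2: o_2 = (-1.4142, -1.4142, 5.0000)
after link 3: o_3 = (0.7071, 0.7071, 9.0000)

0.707 0.707 9.000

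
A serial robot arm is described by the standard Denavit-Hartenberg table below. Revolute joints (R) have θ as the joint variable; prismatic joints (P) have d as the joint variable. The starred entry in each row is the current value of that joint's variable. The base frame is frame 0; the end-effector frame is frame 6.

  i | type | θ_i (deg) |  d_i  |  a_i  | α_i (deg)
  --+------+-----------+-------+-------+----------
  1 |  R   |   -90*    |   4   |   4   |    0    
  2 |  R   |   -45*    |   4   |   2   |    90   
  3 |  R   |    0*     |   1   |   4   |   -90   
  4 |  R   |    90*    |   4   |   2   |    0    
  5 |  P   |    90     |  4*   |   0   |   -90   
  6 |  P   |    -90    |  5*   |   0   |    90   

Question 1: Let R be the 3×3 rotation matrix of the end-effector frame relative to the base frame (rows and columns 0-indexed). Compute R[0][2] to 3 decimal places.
-0.707

End-effector z-axis (col 2 of R) = (-0.7071,-0.7071,0.0000)
R[0][2] = -0.7071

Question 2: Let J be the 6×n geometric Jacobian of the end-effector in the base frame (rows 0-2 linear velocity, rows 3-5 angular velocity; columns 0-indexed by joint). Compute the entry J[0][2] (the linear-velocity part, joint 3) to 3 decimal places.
axis z_2 = (-0.7071,0.7071,0.0000); lever o_n−o_2 = (-5.6569,-0.0000,8.0000)
cross product → J_v[:, 2] = (5.6569,5.6569,4.0000)
J_ω[:, 2] = z_2
entry J[0][2] = 5.6569

5.657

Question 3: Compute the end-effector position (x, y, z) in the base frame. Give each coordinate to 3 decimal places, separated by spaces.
after link 1: o_1 = (0.0000, -4.0000, 4.0000)
after link 2: o_2 = (-1.4142, -5.4142, 8.0000)
after link 3: o_3 = (-4.9497, -7.5355, 8.0000)
after link 4: o_4 = (-3.5355, -8.9497, 12.0000)
after link 5: o_5 = (-3.5355, -8.9497, 16.0000)
after link 6: o_6 = (-7.0711, -5.4142, 16.0000)

-7.071 -5.414 16.000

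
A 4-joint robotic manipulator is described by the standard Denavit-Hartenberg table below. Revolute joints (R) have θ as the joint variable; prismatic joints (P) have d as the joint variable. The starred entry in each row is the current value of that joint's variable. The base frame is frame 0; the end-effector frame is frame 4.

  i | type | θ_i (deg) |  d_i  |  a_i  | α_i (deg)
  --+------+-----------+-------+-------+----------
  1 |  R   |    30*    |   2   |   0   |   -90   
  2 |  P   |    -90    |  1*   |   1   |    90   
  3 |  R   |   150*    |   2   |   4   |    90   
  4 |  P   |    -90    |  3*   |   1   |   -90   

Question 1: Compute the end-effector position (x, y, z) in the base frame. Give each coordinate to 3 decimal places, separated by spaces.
after link 1: o_1 = (0.0000, 0.0000, 2.0000)
after link 2: o_2 = (-0.5000, 0.8660, 3.0000)
after link 3: o_3 = (-3.2321, 1.5981, -0.4641)
after link 4: o_4 = (-3.6651, 4.3481, 1.0359)

-3.665 4.348 1.036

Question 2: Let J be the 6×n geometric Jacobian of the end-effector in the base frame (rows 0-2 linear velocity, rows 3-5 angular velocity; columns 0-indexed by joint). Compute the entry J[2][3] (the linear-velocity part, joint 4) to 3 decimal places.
prismatic axis z_3 = (-0.4330,0.7500,0.5000)
J_v[:, 3] = z_3; J_ω[:, 3] = (0,0,0)
entry J[2][3] = 0.5000

0.500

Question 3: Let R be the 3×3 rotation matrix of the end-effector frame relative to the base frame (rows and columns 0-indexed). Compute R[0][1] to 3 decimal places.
0.433

End-effector y-axis (col 1 of R) = (0.4330,-0.7500,-0.5000)
R[0][1] = 0.4330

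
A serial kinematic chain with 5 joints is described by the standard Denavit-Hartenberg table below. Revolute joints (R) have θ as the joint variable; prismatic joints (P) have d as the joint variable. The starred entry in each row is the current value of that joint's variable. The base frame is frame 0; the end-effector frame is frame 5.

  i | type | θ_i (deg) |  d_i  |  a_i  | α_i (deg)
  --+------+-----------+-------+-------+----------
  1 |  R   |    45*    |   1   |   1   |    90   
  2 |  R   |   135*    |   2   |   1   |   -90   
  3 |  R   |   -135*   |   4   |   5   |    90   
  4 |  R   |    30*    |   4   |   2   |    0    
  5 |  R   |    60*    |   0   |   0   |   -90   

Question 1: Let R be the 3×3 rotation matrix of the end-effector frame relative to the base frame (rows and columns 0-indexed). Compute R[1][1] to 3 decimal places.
End-effector y-axis (col 1 of R) = (0.1464,-0.8536,0.5000)
R[1][1] = -0.8536

-0.854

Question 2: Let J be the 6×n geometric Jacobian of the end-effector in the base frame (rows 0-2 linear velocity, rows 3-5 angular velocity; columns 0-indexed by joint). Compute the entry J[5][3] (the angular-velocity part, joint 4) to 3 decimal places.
axis z_3 = (-0.1464,0.8536,-0.5000); lever o_n−o_3 = (0.3926,2.6606,-3.5731)
cross product → J_v[:, 3] = (-1.7196,-0.7196,-0.7247)
J_ω[:, 3] = z_3
entry J[5][3] = -0.5000

-0.500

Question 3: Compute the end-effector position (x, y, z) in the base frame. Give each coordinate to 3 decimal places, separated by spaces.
after link 1: o_1 = (0.7071, 0.7071, 1.0000)
after link 2: o_2 = (1.6213, -1.2071, 1.7071)
after link 3: o_3 = (3.8891, -3.9393, -3.6213)
after link 4: o_4 = (4.2817, -1.2788, -7.1945)
after link 5: o_5 = (4.2817, -1.2788, -7.1945)

4.282 -1.279 -7.194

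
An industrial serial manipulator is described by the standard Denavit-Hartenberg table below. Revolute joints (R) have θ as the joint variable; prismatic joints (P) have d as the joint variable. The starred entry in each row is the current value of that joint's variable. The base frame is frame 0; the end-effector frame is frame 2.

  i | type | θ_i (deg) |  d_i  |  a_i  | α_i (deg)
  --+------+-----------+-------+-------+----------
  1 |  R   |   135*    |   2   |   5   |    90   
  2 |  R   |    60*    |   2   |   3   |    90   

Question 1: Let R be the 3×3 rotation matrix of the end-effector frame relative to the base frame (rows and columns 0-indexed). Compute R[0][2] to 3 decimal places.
End-effector z-axis (col 2 of R) = (-0.6124,0.6124,-0.5000)
R[0][2] = -0.6124

-0.612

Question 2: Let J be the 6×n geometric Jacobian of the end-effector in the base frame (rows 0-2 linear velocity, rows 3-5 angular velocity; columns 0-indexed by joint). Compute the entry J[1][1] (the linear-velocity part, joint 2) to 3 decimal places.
axis z_1 = (0.7071,0.7071,0.0000); lever o_n−o_1 = (0.3536,2.4749,2.5981)
cross product → J_v[:, 1] = (1.8371,-1.8371,1.5000)
J_ω[:, 1] = z_1
entry J[1][1] = -1.8371

-1.837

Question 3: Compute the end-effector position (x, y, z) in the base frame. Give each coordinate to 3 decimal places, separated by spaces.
after link 1: o_1 = (-3.5355, 3.5355, 2.0000)
after link 2: o_2 = (-3.1820, 6.0104, 4.5981)

-3.182 6.010 4.598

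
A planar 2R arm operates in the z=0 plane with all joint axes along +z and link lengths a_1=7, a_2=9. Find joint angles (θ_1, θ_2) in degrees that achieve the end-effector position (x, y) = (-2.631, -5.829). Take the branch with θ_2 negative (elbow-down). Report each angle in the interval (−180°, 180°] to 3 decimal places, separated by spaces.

cos θ_2 = (40.8994−7²−9²)/(2·7·9) = -0.7071; θ_2 = -135.0033° (elbow-down)
β = atan2(-5.8290,-2.6310) = -114.2927°; ψ = atan2(-6.3636,0.6357) = -84.2955°
θ_1 = β − ψ = -29.9972°

-29.997 -135.003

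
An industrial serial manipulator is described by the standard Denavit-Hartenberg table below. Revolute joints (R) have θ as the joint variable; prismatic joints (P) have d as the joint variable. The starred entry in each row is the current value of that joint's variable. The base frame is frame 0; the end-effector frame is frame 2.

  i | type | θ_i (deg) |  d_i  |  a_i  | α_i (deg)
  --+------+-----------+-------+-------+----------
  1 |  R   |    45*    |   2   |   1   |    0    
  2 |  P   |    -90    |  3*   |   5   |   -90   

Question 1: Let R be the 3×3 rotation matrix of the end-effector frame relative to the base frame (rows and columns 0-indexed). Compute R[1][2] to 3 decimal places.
0.707

End-effector z-axis (col 2 of R) = (0.7071,0.7071,0.0000)
R[1][2] = 0.7071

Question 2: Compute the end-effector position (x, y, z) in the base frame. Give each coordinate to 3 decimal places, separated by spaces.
after link 1: o_1 = (0.7071, 0.7071, 2.0000)
after link 2: o_2 = (4.2426, -2.8284, 5.0000)

4.243 -2.828 5.000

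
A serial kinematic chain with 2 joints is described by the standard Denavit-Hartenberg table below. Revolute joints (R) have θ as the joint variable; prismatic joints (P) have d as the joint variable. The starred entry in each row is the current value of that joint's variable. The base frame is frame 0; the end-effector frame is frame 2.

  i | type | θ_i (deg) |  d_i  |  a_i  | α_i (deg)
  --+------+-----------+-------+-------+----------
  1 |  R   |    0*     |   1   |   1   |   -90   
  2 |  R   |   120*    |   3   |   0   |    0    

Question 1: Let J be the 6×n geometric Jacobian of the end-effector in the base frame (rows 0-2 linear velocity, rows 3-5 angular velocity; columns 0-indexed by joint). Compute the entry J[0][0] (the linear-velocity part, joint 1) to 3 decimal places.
axis z_0 = ẑ; lever o_n−o_0 = (1.0000,3.0000,1.0000)
cross product → J_v[:, 0] = (-3.0000,1.0000,0.0000)
J_ω[:, 0] = z_0
entry J[0][0] = -3.0000

-3.000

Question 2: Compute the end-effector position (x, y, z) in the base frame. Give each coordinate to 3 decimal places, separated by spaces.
1.000 3.000 1.000

after link 1: o_1 = (1.0000, 0.0000, 1.0000)
after link 2: o_2 = (1.0000, 3.0000, 1.0000)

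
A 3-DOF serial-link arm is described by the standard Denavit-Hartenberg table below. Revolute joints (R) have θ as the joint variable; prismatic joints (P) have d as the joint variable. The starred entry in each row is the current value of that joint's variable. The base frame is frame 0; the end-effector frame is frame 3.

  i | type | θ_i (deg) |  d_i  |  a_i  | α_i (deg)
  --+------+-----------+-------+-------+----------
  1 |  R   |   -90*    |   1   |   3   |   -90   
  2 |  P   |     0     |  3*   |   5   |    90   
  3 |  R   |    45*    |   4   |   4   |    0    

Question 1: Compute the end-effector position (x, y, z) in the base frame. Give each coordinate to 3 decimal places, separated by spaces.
5.828 -10.828 5.000

after link 1: o_1 = (0.0000, -3.0000, 1.0000)
after link 2: o_2 = (3.0000, -8.0000, 1.0000)
after link 3: o_3 = (5.8284, -10.8284, 5.0000)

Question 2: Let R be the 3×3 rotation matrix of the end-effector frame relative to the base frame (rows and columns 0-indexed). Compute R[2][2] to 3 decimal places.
1.000

End-effector z-axis (col 2 of R) = (0.0000,0.0000,1.0000)
R[2][2] = 1.0000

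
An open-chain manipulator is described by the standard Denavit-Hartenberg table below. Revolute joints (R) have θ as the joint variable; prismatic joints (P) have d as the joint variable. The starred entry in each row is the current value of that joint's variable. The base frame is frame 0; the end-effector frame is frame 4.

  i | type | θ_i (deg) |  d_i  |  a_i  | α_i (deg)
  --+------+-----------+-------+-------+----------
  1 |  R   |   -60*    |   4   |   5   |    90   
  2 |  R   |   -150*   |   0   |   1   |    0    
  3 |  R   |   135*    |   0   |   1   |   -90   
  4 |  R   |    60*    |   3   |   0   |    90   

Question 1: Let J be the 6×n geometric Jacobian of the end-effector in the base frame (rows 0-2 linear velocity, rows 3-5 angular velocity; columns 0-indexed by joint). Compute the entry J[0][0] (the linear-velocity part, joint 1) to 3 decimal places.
axis z_0 = ẑ; lever o_n−o_0 = (2.9382,-5.0891,6.1390)
cross product → J_v[:, 0] = (5.0891,2.9382,-0.0000)
J_ω[:, 0] = z_0
entry J[0][0] = 5.0891

5.089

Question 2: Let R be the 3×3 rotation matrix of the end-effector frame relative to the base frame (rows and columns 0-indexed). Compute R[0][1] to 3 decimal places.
End-effector y-axis (col 1 of R) = (0.1294,-0.2241,0.9659)
R[0][1] = 0.1294

0.129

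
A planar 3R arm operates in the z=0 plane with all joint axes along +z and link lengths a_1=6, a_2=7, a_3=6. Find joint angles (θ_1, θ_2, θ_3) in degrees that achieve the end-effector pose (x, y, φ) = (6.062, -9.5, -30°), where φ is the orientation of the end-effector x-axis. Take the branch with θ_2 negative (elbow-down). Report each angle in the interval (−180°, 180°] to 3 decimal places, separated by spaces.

wrist centre = target − a_3·(cos φ, sin φ) = (0.8658, -6.5000)
cos θ_2 = (42.9997−6²−7²)/(2·6·7) = -0.5000; θ_2 = -120.0002° (elbow-down)
β = atan2(-6.5000,0.8658) = -82.4125°; ψ = atan2(-6.0622,2.5000) = -67.5892°
θ_1 = β − ψ = -14.8232°
θ_3 = φ − θ_1 − θ_2 = 104.8234° (wrapped to (-180°,180°])

-14.823 -120.000 104.823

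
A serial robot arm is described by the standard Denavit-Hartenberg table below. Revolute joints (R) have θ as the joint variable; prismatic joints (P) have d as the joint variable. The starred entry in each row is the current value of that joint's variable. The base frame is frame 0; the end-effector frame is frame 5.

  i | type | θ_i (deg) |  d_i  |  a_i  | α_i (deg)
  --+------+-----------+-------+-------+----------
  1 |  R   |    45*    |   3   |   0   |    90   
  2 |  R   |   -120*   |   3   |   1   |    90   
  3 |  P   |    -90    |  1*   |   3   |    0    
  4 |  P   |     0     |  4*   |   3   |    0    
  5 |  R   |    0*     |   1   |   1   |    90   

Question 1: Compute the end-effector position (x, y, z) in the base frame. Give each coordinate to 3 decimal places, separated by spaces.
-6.856 -1.199 5.134

after link 1: o_1 = (0.0000, 0.0000, 3.0000)
after link 2: o_2 = (1.7678, -2.4749, 2.1340)
after link 3: o_3 = (-0.9659, -0.9659, 2.6340)
after link 4: o_4 = (-5.5367, -1.2941, 4.6340)
after link 5: o_5 = (-6.8562, -1.1994, 5.1340)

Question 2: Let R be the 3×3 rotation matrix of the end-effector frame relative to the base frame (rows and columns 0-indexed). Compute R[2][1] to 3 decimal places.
0.500

End-effector y-axis (col 1 of R) = (-0.6124,-0.6124,0.5000)
R[2][1] = 0.5000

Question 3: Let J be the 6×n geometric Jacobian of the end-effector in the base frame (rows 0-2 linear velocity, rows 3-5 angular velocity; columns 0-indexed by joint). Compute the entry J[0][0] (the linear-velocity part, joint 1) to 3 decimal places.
axis z_0 = ẑ; lever o_n−o_0 = (-6.8562,-1.1994,5.1340)
cross product → J_v[:, 0] = (1.1994,-6.8562,0.0000)
J_ω[:, 0] = z_0
entry J[0][0] = 1.1994

1.199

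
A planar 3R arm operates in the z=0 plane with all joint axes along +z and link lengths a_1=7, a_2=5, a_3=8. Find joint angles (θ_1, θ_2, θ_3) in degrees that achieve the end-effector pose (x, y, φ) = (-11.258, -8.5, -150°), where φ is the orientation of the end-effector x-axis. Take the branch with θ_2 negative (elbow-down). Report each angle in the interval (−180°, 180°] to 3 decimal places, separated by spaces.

-89.997 -120.003 60.000

wrist centre = target − a_3·(cos φ, sin φ) = (-4.3298, -4.5000)
cos θ_2 = (38.9971−7²−5²)/(2·7·5) = -0.5000; θ_2 = -120.0027° (elbow-down)
β = atan2(-4.5000,-4.3298) = -133.8957°; ψ = atan2(-4.3300,4.4998) = -43.8984°
θ_1 = β − ψ = -89.9973°
θ_3 = φ − θ_1 − θ_2 = 60.0000° (wrapped to (-180°,180°])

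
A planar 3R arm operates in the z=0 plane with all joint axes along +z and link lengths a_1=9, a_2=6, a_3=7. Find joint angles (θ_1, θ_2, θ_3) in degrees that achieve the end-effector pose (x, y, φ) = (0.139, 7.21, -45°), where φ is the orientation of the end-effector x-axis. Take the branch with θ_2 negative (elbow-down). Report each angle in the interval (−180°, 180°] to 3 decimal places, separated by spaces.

wrist centre = target − a_3·(cos φ, sin φ) = (-4.8107, 12.1597)
cos θ_2 = (171.0027−9²−6²)/(2·9·6) = 0.5000; θ_2 = -59.9983° (elbow-down)
β = atan2(12.1597,-4.8107) = 111.5852°; ψ = atan2(-5.1961,12.0002) = -23.4126°
θ_1 = β − ψ = 134.9978°
θ_3 = φ − θ_1 − θ_2 = -119.9995° (wrapped to (-180°,180°])

134.998 -59.998 -119.999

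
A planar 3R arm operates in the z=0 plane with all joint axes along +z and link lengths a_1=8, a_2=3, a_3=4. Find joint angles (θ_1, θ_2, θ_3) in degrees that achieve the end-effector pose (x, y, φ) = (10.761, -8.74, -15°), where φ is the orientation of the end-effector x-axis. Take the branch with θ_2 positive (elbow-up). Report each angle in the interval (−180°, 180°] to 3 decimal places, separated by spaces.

-60.005 45.010 -0.005

wrist centre = target − a_3·(cos φ, sin φ) = (6.8973, -7.7047)
cos θ_2 = (106.9355−8²−3²)/(2·8·3) = 0.7070; θ_2 = 45.0095° (elbow-up)
β = atan2(-7.7047,6.8973) = -48.1650°; ψ = atan2(2.1217,10.1210) = 11.8396°
θ_1 = β − ψ = -60.0045°
θ_3 = φ − θ_1 − θ_2 = -0.0050° (wrapped to (-180°,180°])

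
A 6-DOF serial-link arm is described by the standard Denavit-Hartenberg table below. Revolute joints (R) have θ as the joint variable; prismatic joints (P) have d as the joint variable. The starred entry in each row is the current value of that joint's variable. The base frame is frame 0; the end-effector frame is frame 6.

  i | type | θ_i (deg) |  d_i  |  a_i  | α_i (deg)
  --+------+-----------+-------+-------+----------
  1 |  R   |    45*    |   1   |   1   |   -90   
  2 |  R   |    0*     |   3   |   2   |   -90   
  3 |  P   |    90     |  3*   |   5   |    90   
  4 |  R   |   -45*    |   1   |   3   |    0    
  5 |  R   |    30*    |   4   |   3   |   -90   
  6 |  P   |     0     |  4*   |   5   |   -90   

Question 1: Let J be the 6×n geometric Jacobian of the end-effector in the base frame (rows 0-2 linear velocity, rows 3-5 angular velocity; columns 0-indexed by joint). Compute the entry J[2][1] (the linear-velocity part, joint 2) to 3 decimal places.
-7.000

axis z_1 = (-0.7071,0.7071,0.0000); lever o_n−o_1 = (14.0601,-4.1606,-2.6718)
cross product → J_v[:, 1] = (-1.8893,-1.8893,-7.0000)
J_ω[:, 1] = z_1
entry J[2][1] = -7.0000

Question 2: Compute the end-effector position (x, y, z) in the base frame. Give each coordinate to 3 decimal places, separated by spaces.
14.767 -3.454 -1.672

after link 1: o_1 = (0.7071, 0.7071, 1.0000)
after link 2: o_2 = (0.0000, 4.2426, 1.0000)
after link 3: o_3 = (3.5355, 0.7071, -2.0000)
after link 4: o_4 = (5.7426, -0.0858, 0.1213)
after link 5: o_5 = (10.6201, 0.6936, 0.8978)
after link 6: o_6 = (14.7672, -3.4535, -1.6718)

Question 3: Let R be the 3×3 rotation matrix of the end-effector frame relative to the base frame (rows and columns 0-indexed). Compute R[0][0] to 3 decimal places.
End-effector x-axis (col 0 of R) = (0.6830,-0.6830,0.2588)
R[0][0] = 0.6830

0.683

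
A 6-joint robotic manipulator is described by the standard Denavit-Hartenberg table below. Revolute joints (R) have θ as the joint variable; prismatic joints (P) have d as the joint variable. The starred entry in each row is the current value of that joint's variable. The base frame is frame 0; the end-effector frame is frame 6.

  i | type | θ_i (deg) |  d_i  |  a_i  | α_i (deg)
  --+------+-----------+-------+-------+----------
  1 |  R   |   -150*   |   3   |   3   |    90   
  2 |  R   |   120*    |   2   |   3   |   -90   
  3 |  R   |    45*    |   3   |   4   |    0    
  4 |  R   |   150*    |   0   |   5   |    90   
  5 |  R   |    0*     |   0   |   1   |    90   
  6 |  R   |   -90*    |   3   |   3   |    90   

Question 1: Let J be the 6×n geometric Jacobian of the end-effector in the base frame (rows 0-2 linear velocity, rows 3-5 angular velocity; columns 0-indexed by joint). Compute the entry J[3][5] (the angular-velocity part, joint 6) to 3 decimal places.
axis z_5 = (-0.7500,-0.4330,0.5000); lever o_n−o_5 = (-3.3627,1.4046,2.1724)
cross product → J_v[:, 5] = (-1.6430,-0.0520,-2.5095)
J_ω[:, 5] = z_5
entry J[3][5] = -0.7500

-0.750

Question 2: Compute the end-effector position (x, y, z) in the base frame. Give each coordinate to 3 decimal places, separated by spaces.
after link 1: o_1 = (-2.5981, -1.5000, 3.0000)
after link 2: o_2 = (-2.2990, 0.9821, 5.5981)
after link 3: o_3 = (2.5899, 0.5387, 6.5476)
after link 4: o_4 = (-0.1484, 0.4520, 2.3650)
after link 5: o_5 = (-0.6961, 0.4347, 1.5285)
after link 6: o_6 = (-4.0588, 1.8393, 3.7009)

-4.059 1.839 3.701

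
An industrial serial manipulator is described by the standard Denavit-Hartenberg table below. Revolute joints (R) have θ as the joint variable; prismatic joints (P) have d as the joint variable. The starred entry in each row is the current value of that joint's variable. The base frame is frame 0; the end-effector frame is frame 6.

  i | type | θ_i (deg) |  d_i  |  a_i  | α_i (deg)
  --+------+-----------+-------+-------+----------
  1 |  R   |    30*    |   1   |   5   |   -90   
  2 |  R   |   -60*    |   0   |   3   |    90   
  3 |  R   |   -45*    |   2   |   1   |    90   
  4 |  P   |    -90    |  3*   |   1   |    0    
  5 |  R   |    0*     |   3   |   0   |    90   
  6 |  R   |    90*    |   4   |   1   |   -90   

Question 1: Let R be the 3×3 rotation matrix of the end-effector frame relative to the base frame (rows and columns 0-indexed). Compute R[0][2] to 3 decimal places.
-0.750

End-effector z-axis (col 2 of R) = (-0.7500,-0.4330,0.5000)
R[0][2] = -0.7500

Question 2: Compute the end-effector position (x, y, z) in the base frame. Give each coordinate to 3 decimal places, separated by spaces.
after link 1: o_1 = (4.3301, 2.5000, 1.0000)
after link 2: o_2 = (5.6292, 3.2500, 3.5981)
after link 3: o_3 = (4.7889, 1.9484, 5.2104)
after link 4: o_4 = (5.6810, 0.0139, 2.8733)
after link 5: o_5 = (5.8231, -2.3535, 1.0362)
after link 6: o_6 = (3.2315, -1.4003, -2.0256)

3.232 -1.400 -2.026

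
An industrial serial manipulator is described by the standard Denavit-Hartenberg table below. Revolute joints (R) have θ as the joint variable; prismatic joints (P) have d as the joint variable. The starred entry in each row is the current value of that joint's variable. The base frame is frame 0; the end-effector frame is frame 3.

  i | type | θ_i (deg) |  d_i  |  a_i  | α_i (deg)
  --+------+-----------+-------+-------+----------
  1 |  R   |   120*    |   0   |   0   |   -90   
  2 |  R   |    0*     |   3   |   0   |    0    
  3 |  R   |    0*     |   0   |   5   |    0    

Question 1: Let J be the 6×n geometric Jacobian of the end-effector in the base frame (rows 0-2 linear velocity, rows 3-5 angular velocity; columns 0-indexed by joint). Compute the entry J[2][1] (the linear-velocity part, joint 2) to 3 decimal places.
axis z_1 = (-0.8660,-0.5000,0.0000); lever o_n−o_1 = (-5.0981,2.8301,0.0000)
cross product → J_v[:, 1] = (-0.0000,-0.0000,-5.0000)
J_ω[:, 1] = z_1
entry J[2][1] = -5.0000

-5.000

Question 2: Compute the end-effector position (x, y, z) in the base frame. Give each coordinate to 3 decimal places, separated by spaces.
after link 1: o_1 = (0.0000, 0.0000, 0.0000)
after link 2: o_2 = (-2.5981, -1.5000, 0.0000)
after link 3: o_3 = (-5.0981, 2.8301, 0.0000)

-5.098 2.830 0.000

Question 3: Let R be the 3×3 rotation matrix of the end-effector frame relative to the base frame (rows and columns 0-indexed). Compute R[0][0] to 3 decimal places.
End-effector x-axis (col 0 of R) = (-0.5000,0.8660,0.0000)
R[0][0] = -0.5000

-0.500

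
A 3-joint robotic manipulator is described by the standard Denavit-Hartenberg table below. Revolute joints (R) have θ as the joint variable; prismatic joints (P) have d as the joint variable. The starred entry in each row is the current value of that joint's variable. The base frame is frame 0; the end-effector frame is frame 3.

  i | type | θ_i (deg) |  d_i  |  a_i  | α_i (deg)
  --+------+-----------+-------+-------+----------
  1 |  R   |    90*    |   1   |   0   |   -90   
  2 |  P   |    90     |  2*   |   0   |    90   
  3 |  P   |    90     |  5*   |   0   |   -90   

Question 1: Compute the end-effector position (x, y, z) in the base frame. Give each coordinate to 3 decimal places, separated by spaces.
after link 1: o_1 = (0.0000, 0.0000, 1.0000)
after link 2: o_2 = (-2.0000, 0.0000, 1.0000)
after link 3: o_3 = (-2.0000, 5.0000, 1.0000)

-2.000 5.000 1.000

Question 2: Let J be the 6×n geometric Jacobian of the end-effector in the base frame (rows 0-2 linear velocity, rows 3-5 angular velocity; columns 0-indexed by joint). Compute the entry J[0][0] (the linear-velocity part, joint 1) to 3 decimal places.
axis z_0 = ẑ; lever o_n−o_0 = (-2.0000,5.0000,1.0000)
cross product → J_v[:, 0] = (-5.0000,-2.0000,0.0000)
J_ω[:, 0] = z_0
entry J[0][0] = -5.0000

-5.000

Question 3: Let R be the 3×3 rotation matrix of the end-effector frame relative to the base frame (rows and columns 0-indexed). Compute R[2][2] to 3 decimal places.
End-effector z-axis (col 2 of R) = (0.0000,0.0000,1.0000)
R[2][2] = 1.0000

1.000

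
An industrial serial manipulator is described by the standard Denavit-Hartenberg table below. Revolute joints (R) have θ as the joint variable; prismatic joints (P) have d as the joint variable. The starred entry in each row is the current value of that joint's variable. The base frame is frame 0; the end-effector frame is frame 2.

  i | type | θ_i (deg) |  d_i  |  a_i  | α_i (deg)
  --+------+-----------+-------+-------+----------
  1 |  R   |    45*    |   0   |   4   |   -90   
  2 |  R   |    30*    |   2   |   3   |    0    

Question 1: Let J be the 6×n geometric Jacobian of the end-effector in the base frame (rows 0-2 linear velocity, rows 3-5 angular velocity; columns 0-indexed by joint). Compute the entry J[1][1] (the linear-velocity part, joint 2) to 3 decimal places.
-1.061

axis z_1 = (-0.7071,0.7071,0.0000); lever o_n−o_1 = (0.4229,3.2513,-1.5000)
cross product → J_v[:, 1] = (-1.0607,-1.0607,-2.5981)
J_ω[:, 1] = z_1
entry J[1][1] = -1.0607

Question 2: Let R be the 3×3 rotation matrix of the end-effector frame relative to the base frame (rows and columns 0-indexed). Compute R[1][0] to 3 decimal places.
0.612

End-effector x-axis (col 0 of R) = (0.6124,0.6124,-0.5000)
R[1][0] = 0.6124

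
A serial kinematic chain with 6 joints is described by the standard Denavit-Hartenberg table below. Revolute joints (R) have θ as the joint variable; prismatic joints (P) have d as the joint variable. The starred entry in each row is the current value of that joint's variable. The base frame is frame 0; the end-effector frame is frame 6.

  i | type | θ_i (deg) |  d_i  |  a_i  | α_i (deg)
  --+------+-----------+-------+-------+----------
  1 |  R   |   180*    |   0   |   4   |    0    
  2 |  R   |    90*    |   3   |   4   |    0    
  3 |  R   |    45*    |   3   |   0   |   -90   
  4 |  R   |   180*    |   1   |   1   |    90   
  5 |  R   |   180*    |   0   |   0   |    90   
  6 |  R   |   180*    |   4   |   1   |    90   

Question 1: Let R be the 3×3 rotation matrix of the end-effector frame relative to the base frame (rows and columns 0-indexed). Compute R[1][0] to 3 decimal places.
0.707

End-effector x-axis (col 0 of R) = (-0.7071,0.7071,-0.0000)
R[1][0] = 0.7071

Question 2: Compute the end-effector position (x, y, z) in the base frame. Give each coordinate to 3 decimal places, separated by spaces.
after link 1: o_1 = (-4.0000, 0.0000, 0.0000)
after link 2: o_2 = (-4.0000, -4.0000, 3.0000)
after link 3: o_3 = (-4.0000, -4.0000, 6.0000)
after link 4: o_4 = (-4.0000, -2.5858, 6.0000)
after link 5: o_5 = (-4.0000, -2.5858, 6.0000)
after link 6: o_6 = (-1.8787, 0.9497, 6.0000)

-1.879 0.950 6.000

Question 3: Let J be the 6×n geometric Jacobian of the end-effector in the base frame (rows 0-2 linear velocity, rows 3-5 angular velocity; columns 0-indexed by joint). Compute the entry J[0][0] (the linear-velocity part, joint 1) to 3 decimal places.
axis z_0 = ẑ; lever o_n−o_0 = (-1.8787,0.9497,6.0000)
cross product → J_v[:, 0] = (-0.9497,-1.8787,0.0000)
J_ω[:, 0] = z_0
entry J[0][0] = -0.9497

-0.950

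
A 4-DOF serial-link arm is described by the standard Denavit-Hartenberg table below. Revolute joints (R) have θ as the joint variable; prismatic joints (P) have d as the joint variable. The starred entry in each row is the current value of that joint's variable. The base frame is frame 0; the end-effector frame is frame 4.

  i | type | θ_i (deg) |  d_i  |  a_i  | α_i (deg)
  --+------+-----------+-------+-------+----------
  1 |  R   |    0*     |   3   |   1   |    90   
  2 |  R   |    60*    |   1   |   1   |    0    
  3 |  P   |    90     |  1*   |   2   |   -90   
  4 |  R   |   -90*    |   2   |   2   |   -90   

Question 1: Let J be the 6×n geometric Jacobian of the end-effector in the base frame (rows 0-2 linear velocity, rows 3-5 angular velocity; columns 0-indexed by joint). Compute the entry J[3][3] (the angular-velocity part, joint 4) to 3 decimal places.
-0.500

axis z_3 = (-0.5000,-0.0000,-0.8660); lever o_n−o_3 = (-1.0000,-2.0000,-1.7321)
cross product → J_v[:, 3] = (-1.7321,0.0000,1.0000)
J_ω[:, 3] = z_3
entry J[3][3] = -0.5000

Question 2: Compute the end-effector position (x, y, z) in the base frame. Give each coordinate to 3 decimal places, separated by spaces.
after link 1: o_1 = (1.0000, 0.0000, 3.0000)
after link 2: o_2 = (1.5000, -1.0000, 3.8660)
after link 3: o_3 = (-0.2321, -2.0000, 4.8660)
after link 4: o_4 = (-1.2321, -4.0000, 3.1340)

-1.232 -4.000 3.134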